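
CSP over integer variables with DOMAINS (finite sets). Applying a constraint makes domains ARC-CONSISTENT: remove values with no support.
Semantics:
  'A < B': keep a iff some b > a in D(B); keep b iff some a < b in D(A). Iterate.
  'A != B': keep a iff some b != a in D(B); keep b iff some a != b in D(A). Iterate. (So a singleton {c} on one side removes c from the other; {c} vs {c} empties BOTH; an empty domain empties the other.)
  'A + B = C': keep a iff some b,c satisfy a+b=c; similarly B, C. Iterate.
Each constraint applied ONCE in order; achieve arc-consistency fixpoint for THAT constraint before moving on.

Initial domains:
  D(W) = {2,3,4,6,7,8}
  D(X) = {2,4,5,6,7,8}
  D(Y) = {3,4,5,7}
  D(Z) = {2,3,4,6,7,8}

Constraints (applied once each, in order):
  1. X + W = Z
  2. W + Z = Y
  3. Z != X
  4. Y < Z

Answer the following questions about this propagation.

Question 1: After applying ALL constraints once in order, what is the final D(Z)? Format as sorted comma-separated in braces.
Constraint 1 (X + W = Z) on D(X)={2,4,5,6,7,8} D(W)={2,3,4,6,7,8} D(Z)={2,3,4,6,7,8}: X {2,4,5,6,7,8}->{2,4,5,6}; W {2,3,4,6,7,8}->{2,3,4,6}; Z {2,3,4,6,7,8}->{4,6,7,8}
Constraint 2 (W + Z = Y) on D(W)={2,3,4,6} D(Z)={4,6,7,8} D(Y)={3,4,5,7}: W {2,3,4,6}->{3}; Z {4,6,7,8}->{4}; Y {3,4,5,7}->{7}
Constraint 3 (Z != X) on D(Z)={4} D(X)={2,4,5,6}: X {2,4,5,6}->{2,5,6}
Constraint 4 (Y < Z) on D(Y)={7} D(Z)={4}: Y {7}->{}; Z {4}->{}
So after all 4 constraints: D(Z) = {}

Answer: {}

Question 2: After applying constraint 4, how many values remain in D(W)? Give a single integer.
Constraint 1 (X + W = Z) on D(X)={2,4,5,6,7,8} D(W)={2,3,4,6,7,8} D(Z)={2,3,4,6,7,8}: X {2,4,5,6,7,8}->{2,4,5,6}; W {2,3,4,6,7,8}->{2,3,4,6}; Z {2,3,4,6,7,8}->{4,6,7,8}
Constraint 2 (W + Z = Y) on D(W)={2,3,4,6} D(Z)={4,6,7,8} D(Y)={3,4,5,7}: W {2,3,4,6}->{3}; Z {4,6,7,8}->{4}; Y {3,4,5,7}->{7}
Constraint 3 (Z != X) on D(Z)={4} D(X)={2,4,5,6}: X {2,4,5,6}->{2,5,6}
Constraint 4 (Y < Z) on D(Y)={7} D(Z)={4}: Y {7}->{}; Z {4}->{}
So after constraint 4: D(W)={3}, size = 1

Answer: 1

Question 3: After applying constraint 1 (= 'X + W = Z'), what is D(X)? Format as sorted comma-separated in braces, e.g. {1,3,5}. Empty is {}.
Constraint 1 (X + W = Z) on D(X)={2,4,5,6,7,8} D(W)={2,3,4,6,7,8} D(Z)={2,3,4,6,7,8}: X {2,4,5,6,7,8}->{2,4,5,6}; W {2,3,4,6,7,8}->{2,3,4,6}; Z {2,3,4,6,7,8}->{4,6,7,8}
So after constraint 1: D(X) = {2,4,5,6}

Answer: {2,4,5,6}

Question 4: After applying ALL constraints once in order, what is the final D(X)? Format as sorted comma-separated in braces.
Constraint 1 (X + W = Z) on D(X)={2,4,5,6,7,8} D(W)={2,3,4,6,7,8} D(Z)={2,3,4,6,7,8}: X {2,4,5,6,7,8}->{2,4,5,6}; W {2,3,4,6,7,8}->{2,3,4,6}; Z {2,3,4,6,7,8}->{4,6,7,8}
Constraint 2 (W + Z = Y) on D(W)={2,3,4,6} D(Z)={4,6,7,8} D(Y)={3,4,5,7}: W {2,3,4,6}->{3}; Z {4,6,7,8}->{4}; Y {3,4,5,7}->{7}
Constraint 3 (Z != X) on D(Z)={4} D(X)={2,4,5,6}: X {2,4,5,6}->{2,5,6}
Constraint 4 (Y < Z) on D(Y)={7} D(Z)={4}: Y {7}->{}; Z {4}->{}
So after all 4 constraints: D(X) = {2,5,6}

Answer: {2,5,6}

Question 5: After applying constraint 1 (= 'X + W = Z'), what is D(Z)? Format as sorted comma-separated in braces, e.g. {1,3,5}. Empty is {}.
Constraint 1 (X + W = Z) on D(X)={2,4,5,6,7,8} D(W)={2,3,4,6,7,8} D(Z)={2,3,4,6,7,8}: X {2,4,5,6,7,8}->{2,4,5,6}; W {2,3,4,6,7,8}->{2,3,4,6}; Z {2,3,4,6,7,8}->{4,6,7,8}
So after constraint 1: D(Z) = {4,6,7,8}

Answer: {4,6,7,8}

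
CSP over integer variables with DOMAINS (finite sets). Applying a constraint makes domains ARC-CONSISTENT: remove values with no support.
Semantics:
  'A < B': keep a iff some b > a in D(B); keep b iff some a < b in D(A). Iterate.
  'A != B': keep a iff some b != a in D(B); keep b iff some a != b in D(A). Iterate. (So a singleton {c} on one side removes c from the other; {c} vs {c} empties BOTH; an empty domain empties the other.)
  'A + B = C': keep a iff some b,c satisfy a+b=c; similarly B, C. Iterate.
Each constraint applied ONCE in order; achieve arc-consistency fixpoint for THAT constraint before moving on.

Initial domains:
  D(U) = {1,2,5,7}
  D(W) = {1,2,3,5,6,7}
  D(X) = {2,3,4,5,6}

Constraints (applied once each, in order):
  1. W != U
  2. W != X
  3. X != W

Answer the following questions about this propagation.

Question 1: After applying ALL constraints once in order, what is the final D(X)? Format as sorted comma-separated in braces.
Constraint 1 (W != U) on D(W)={1,2,3,5,6,7} D(U)={1,2,5,7}: no change
Constraint 2 (W != X) on D(W)={1,2,3,5,6,7} D(X)={2,3,4,5,6}: no change
Constraint 3 (X != W) on D(X)={2,3,4,5,6} D(W)={1,2,3,5,6,7}: no change
So after all 3 constraints: D(X) = {2,3,4,5,6}

Answer: {2,3,4,5,6}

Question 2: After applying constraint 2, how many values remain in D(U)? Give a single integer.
Answer: 4

Derivation:
Constraint 1 (W != U) on D(W)={1,2,3,5,6,7} D(U)={1,2,5,7}: no change
Constraint 2 (W != X) on D(W)={1,2,3,5,6,7} D(X)={2,3,4,5,6}: no change
So after constraint 2: D(U)={1,2,5,7}, size = 4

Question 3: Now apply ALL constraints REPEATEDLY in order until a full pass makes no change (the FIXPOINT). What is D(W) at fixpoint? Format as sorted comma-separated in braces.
pass 0 (initial): D(W)={1,2,3,5,6,7}
pass 1: no change
Fixpoint after 1 passes: D(W) = {1,2,3,5,6,7}

Answer: {1,2,3,5,6,7}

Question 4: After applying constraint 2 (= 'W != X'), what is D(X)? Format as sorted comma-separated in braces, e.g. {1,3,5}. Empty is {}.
Constraint 1 (W != U) on D(W)={1,2,3,5,6,7} D(U)={1,2,5,7}: no change
Constraint 2 (W != X) on D(W)={1,2,3,5,6,7} D(X)={2,3,4,5,6}: no change
So after constraint 2: D(X) = {2,3,4,5,6}

Answer: {2,3,4,5,6}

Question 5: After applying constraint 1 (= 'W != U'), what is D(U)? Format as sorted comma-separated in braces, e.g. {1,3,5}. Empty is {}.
Answer: {1,2,5,7}

Derivation:
Constraint 1 (W != U) on D(W)={1,2,3,5,6,7} D(U)={1,2,5,7}: no change
So after constraint 1: D(U) = {1,2,5,7}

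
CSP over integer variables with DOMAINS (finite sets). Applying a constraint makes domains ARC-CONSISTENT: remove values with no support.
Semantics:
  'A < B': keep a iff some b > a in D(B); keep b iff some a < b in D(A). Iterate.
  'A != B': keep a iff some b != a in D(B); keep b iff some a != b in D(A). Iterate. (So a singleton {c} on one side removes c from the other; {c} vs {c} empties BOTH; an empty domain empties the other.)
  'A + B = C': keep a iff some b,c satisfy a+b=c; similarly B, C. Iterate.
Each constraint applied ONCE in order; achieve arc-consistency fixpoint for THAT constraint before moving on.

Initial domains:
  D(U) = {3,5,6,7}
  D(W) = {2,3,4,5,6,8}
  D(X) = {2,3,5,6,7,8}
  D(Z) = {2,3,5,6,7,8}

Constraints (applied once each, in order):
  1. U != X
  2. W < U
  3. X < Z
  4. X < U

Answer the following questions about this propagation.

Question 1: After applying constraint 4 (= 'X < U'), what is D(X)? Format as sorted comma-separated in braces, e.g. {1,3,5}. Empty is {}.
Constraint 1 (U != X) on D(U)={3,5,6,7} D(X)={2,3,5,6,7,8}: no change
Constraint 2 (W < U) on D(W)={2,3,4,5,6,8} D(U)={3,5,6,7}: W {2,3,4,5,6,8}->{2,3,4,5,6}
Constraint 3 (X < Z) on D(X)={2,3,5,6,7,8} D(Z)={2,3,5,6,7,8}: X {2,3,5,6,7,8}->{2,3,5,6,7}; Z {2,3,5,6,7,8}->{3,5,6,7,8}
Constraint 4 (X < U) on D(X)={2,3,5,6,7} D(U)={3,5,6,7}: X {2,3,5,6,7}->{2,3,5,6}
So after constraint 4: D(X) = {2,3,5,6}

Answer: {2,3,5,6}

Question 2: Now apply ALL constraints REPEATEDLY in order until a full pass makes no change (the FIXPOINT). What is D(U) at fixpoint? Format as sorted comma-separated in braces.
Answer: {3,5,6,7}

Derivation:
pass 0 (initial): D(U)={3,5,6,7}
pass 1: W {2,3,4,5,6,8}->{2,3,4,5,6}; X {2,3,5,6,7,8}->{2,3,5,6}; Z {2,3,5,6,7,8}->{3,5,6,7,8}
pass 2: no change
Fixpoint after 2 passes: D(U) = {3,5,6,7}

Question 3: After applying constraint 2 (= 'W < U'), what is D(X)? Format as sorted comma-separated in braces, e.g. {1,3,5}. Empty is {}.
Constraint 1 (U != X) on D(U)={3,5,6,7} D(X)={2,3,5,6,7,8}: no change
Constraint 2 (W < U) on D(W)={2,3,4,5,6,8} D(U)={3,5,6,7}: W {2,3,4,5,6,8}->{2,3,4,5,6}
So after constraint 2: D(X) = {2,3,5,6,7,8}

Answer: {2,3,5,6,7,8}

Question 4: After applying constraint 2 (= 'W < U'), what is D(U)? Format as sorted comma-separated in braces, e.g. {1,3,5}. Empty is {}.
Answer: {3,5,6,7}

Derivation:
Constraint 1 (U != X) on D(U)={3,5,6,7} D(X)={2,3,5,6,7,8}: no change
Constraint 2 (W < U) on D(W)={2,3,4,5,6,8} D(U)={3,5,6,7}: W {2,3,4,5,6,8}->{2,3,4,5,6}
So after constraint 2: D(U) = {3,5,6,7}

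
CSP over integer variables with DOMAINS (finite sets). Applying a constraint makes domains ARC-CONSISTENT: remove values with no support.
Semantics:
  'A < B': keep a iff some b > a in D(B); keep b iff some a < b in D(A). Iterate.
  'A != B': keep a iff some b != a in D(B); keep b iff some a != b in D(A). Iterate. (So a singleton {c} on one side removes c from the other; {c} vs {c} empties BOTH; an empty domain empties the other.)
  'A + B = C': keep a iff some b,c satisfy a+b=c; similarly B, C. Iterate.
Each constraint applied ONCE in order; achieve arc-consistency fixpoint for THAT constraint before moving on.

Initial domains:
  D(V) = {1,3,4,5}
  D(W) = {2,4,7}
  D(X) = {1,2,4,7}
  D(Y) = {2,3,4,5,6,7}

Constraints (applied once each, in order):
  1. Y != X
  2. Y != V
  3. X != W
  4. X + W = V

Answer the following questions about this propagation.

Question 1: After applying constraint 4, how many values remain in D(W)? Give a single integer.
Answer: 2

Derivation:
Constraint 1 (Y != X) on D(Y)={2,3,4,5,6,7} D(X)={1,2,4,7}: no change
Constraint 2 (Y != V) on D(Y)={2,3,4,5,6,7} D(V)={1,3,4,5}: no change
Constraint 3 (X != W) on D(X)={1,2,4,7} D(W)={2,4,7}: no change
Constraint 4 (X + W = V) on D(X)={1,2,4,7} D(W)={2,4,7} D(V)={1,3,4,5}: X {1,2,4,7}->{1,2}; W {2,4,7}->{2,4}; V {1,3,4,5}->{3,4,5}
So after constraint 4: D(W)={2,4}, size = 2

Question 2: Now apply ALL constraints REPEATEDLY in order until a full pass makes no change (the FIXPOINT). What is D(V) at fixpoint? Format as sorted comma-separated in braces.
pass 0 (initial): D(V)={1,3,4,5}
pass 1: V {1,3,4,5}->{3,4,5}; W {2,4,7}->{2,4}; X {1,2,4,7}->{1,2}
pass 2: no change
Fixpoint after 2 passes: D(V) = {3,4,5}

Answer: {3,4,5}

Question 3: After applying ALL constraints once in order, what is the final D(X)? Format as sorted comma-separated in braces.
Answer: {1,2}

Derivation:
Constraint 1 (Y != X) on D(Y)={2,3,4,5,6,7} D(X)={1,2,4,7}: no change
Constraint 2 (Y != V) on D(Y)={2,3,4,5,6,7} D(V)={1,3,4,5}: no change
Constraint 3 (X != W) on D(X)={1,2,4,7} D(W)={2,4,7}: no change
Constraint 4 (X + W = V) on D(X)={1,2,4,7} D(W)={2,4,7} D(V)={1,3,4,5}: X {1,2,4,7}->{1,2}; W {2,4,7}->{2,4}; V {1,3,4,5}->{3,4,5}
So after all 4 constraints: D(X) = {1,2}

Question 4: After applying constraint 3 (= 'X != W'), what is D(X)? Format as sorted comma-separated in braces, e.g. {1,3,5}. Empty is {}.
Constraint 1 (Y != X) on D(Y)={2,3,4,5,6,7} D(X)={1,2,4,7}: no change
Constraint 2 (Y != V) on D(Y)={2,3,4,5,6,7} D(V)={1,3,4,5}: no change
Constraint 3 (X != W) on D(X)={1,2,4,7} D(W)={2,4,7}: no change
So after constraint 3: D(X) = {1,2,4,7}

Answer: {1,2,4,7}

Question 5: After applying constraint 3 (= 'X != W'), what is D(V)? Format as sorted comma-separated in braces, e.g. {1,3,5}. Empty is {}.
Constraint 1 (Y != X) on D(Y)={2,3,4,5,6,7} D(X)={1,2,4,7}: no change
Constraint 2 (Y != V) on D(Y)={2,3,4,5,6,7} D(V)={1,3,4,5}: no change
Constraint 3 (X != W) on D(X)={1,2,4,7} D(W)={2,4,7}: no change
So after constraint 3: D(V) = {1,3,4,5}

Answer: {1,3,4,5}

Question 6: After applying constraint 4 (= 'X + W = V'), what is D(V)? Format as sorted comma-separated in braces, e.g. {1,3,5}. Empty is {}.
Constraint 1 (Y != X) on D(Y)={2,3,4,5,6,7} D(X)={1,2,4,7}: no change
Constraint 2 (Y != V) on D(Y)={2,3,4,5,6,7} D(V)={1,3,4,5}: no change
Constraint 3 (X != W) on D(X)={1,2,4,7} D(W)={2,4,7}: no change
Constraint 4 (X + W = V) on D(X)={1,2,4,7} D(W)={2,4,7} D(V)={1,3,4,5}: X {1,2,4,7}->{1,2}; W {2,4,7}->{2,4}; V {1,3,4,5}->{3,4,5}
So after constraint 4: D(V) = {3,4,5}

Answer: {3,4,5}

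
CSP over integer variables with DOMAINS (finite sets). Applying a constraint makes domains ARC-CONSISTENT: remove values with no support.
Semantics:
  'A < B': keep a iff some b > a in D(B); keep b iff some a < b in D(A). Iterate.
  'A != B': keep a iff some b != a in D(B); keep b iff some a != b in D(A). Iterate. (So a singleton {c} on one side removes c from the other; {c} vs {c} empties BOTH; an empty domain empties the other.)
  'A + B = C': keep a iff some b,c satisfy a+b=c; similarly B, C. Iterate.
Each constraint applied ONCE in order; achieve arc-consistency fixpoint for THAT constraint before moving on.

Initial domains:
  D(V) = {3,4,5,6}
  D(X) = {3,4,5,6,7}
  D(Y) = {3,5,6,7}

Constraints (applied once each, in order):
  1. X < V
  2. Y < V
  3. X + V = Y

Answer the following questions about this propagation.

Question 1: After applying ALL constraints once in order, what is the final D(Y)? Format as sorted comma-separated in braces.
Constraint 1 (X < V) on D(X)={3,4,5,6,7} D(V)={3,4,5,6}: X {3,4,5,6,7}->{3,4,5}; V {3,4,5,6}->{4,5,6}
Constraint 2 (Y < V) on D(Y)={3,5,6,7} D(V)={4,5,6}: Y {3,5,6,7}->{3,5}
Constraint 3 (X + V = Y) on D(X)={3,4,5} D(V)={4,5,6} D(Y)={3,5}: X {3,4,5}->{}; V {4,5,6}->{}; Y {3,5}->{}
So after all 3 constraints: D(Y) = {}

Answer: {}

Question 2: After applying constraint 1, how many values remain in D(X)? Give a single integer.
Answer: 3

Derivation:
Constraint 1 (X < V) on D(X)={3,4,5,6,7} D(V)={3,4,5,6}: X {3,4,5,6,7}->{3,4,5}; V {3,4,5,6}->{4,5,6}
So after constraint 1: D(X)={3,4,5}, size = 3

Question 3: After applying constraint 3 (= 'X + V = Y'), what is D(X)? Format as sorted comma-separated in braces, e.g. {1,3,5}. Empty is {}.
Answer: {}

Derivation:
Constraint 1 (X < V) on D(X)={3,4,5,6,7} D(V)={3,4,5,6}: X {3,4,5,6,7}->{3,4,5}; V {3,4,5,6}->{4,5,6}
Constraint 2 (Y < V) on D(Y)={3,5,6,7} D(V)={4,5,6}: Y {3,5,6,7}->{3,5}
Constraint 3 (X + V = Y) on D(X)={3,4,5} D(V)={4,5,6} D(Y)={3,5}: X {3,4,5}->{}; V {4,5,6}->{}; Y {3,5}->{}
So after constraint 3: D(X) = {}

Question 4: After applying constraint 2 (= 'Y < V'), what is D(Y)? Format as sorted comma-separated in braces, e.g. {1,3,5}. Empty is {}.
Constraint 1 (X < V) on D(X)={3,4,5,6,7} D(V)={3,4,5,6}: X {3,4,5,6,7}->{3,4,5}; V {3,4,5,6}->{4,5,6}
Constraint 2 (Y < V) on D(Y)={3,5,6,7} D(V)={4,5,6}: Y {3,5,6,7}->{3,5}
So after constraint 2: D(Y) = {3,5}

Answer: {3,5}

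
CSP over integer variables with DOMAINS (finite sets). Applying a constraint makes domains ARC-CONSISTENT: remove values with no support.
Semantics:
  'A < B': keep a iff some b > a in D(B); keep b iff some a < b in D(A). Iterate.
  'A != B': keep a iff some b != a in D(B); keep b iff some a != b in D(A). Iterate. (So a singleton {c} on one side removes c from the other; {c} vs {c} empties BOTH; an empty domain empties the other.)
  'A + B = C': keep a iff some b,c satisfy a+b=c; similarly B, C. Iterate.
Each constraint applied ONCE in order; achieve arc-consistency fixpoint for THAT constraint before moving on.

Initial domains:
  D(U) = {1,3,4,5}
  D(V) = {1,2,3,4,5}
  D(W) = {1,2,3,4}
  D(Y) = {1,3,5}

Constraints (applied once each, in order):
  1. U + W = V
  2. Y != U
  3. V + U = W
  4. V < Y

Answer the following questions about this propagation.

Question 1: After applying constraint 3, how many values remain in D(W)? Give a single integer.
Answer: 2

Derivation:
Constraint 1 (U + W = V) on D(U)={1,3,4,5} D(W)={1,2,3,4} D(V)={1,2,3,4,5}: U {1,3,4,5}->{1,3,4}; V {1,2,3,4,5}->{2,3,4,5}
Constraint 2 (Y != U) on D(Y)={1,3,5} D(U)={1,3,4}: no change
Constraint 3 (V + U = W) on D(V)={2,3,4,5} D(U)={1,3,4} D(W)={1,2,3,4}: V {2,3,4,5}->{2,3}; U {1,3,4}->{1}; W {1,2,3,4}->{3,4}
So after constraint 3: D(W)={3,4}, size = 2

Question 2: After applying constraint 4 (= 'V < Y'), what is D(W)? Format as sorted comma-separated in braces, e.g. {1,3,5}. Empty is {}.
Constraint 1 (U + W = V) on D(U)={1,3,4,5} D(W)={1,2,3,4} D(V)={1,2,3,4,5}: U {1,3,4,5}->{1,3,4}; V {1,2,3,4,5}->{2,3,4,5}
Constraint 2 (Y != U) on D(Y)={1,3,5} D(U)={1,3,4}: no change
Constraint 3 (V + U = W) on D(V)={2,3,4,5} D(U)={1,3,4} D(W)={1,2,3,4}: V {2,3,4,5}->{2,3}; U {1,3,4}->{1}; W {1,2,3,4}->{3,4}
Constraint 4 (V < Y) on D(V)={2,3} D(Y)={1,3,5}: Y {1,3,5}->{3,5}
So after constraint 4: D(W) = {3,4}

Answer: {3,4}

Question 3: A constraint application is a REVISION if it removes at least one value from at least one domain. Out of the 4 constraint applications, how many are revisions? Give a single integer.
Constraint 1 (U + W = V) on D(U)={1,3,4,5} D(W)={1,2,3,4} D(V)={1,2,3,4,5}: U {1,3,4,5}->{1,3,4}; V {1,2,3,4,5}->{2,3,4,5} => REVISION
Constraint 2 (Y != U) on D(Y)={1,3,5} D(U)={1,3,4}: no change => not a revision
Constraint 3 (V + U = W) on D(V)={2,3,4,5} D(U)={1,3,4} D(W)={1,2,3,4}: V {2,3,4,5}->{2,3}; U {1,3,4}->{1}; W {1,2,3,4}->{3,4} => REVISION
Constraint 4 (V < Y) on D(V)={2,3} D(Y)={1,3,5}: Y {1,3,5}->{3,5} => REVISION
Total revisions = 3

Answer: 3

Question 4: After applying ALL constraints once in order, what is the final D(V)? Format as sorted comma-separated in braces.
Answer: {2,3}

Derivation:
Constraint 1 (U + W = V) on D(U)={1,3,4,5} D(W)={1,2,3,4} D(V)={1,2,3,4,5}: U {1,3,4,5}->{1,3,4}; V {1,2,3,4,5}->{2,3,4,5}
Constraint 2 (Y != U) on D(Y)={1,3,5} D(U)={1,3,4}: no change
Constraint 3 (V + U = W) on D(V)={2,3,4,5} D(U)={1,3,4} D(W)={1,2,3,4}: V {2,3,4,5}->{2,3}; U {1,3,4}->{1}; W {1,2,3,4}->{3,4}
Constraint 4 (V < Y) on D(V)={2,3} D(Y)={1,3,5}: Y {1,3,5}->{3,5}
So after all 4 constraints: D(V) = {2,3}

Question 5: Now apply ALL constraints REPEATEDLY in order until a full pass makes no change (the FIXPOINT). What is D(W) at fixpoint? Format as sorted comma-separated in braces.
Answer: {}

Derivation:
pass 0 (initial): D(W)={1,2,3,4}
pass 1: U {1,3,4,5}->{1}; V {1,2,3,4,5}->{2,3}; W {1,2,3,4}->{3,4}; Y {1,3,5}->{3,5}
pass 2: U {1}->{}; V {2,3}->{}; W {3,4}->{}; Y {3,5}->{}
pass 3: no change
Fixpoint after 3 passes: D(W) = {}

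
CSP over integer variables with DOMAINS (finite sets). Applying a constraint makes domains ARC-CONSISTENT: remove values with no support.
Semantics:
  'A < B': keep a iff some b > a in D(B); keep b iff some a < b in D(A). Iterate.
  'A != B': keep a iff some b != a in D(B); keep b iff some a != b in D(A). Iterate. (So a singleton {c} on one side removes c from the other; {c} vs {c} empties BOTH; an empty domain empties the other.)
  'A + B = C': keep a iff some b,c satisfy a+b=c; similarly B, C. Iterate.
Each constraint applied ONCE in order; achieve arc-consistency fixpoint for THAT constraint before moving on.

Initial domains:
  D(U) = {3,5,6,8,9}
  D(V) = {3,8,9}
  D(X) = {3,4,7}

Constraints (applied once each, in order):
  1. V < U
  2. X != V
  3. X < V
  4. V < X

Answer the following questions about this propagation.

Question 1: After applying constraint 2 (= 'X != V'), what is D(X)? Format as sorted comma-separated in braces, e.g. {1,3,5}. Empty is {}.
Answer: {3,4,7}

Derivation:
Constraint 1 (V < U) on D(V)={3,8,9} D(U)={3,5,6,8,9}: V {3,8,9}->{3,8}; U {3,5,6,8,9}->{5,6,8,9}
Constraint 2 (X != V) on D(X)={3,4,7} D(V)={3,8}: no change
So after constraint 2: D(X) = {3,4,7}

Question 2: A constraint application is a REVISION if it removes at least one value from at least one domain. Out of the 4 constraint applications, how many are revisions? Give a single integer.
Constraint 1 (V < U) on D(V)={3,8,9} D(U)={3,5,6,8,9}: V {3,8,9}->{3,8}; U {3,5,6,8,9}->{5,6,8,9} => REVISION
Constraint 2 (X != V) on D(X)={3,4,7} D(V)={3,8}: no change => not a revision
Constraint 3 (X < V) on D(X)={3,4,7} D(V)={3,8}: V {3,8}->{8} => REVISION
Constraint 4 (V < X) on D(V)={8} D(X)={3,4,7}: V {8}->{}; X {3,4,7}->{} => REVISION
Total revisions = 3

Answer: 3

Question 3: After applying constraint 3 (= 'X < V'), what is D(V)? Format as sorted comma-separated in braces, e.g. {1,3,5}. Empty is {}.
Constraint 1 (V < U) on D(V)={3,8,9} D(U)={3,5,6,8,9}: V {3,8,9}->{3,8}; U {3,5,6,8,9}->{5,6,8,9}
Constraint 2 (X != V) on D(X)={3,4,7} D(V)={3,8}: no change
Constraint 3 (X < V) on D(X)={3,4,7} D(V)={3,8}: V {3,8}->{8}
So after constraint 3: D(V) = {8}

Answer: {8}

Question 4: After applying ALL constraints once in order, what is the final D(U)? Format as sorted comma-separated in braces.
Answer: {5,6,8,9}

Derivation:
Constraint 1 (V < U) on D(V)={3,8,9} D(U)={3,5,6,8,9}: V {3,8,9}->{3,8}; U {3,5,6,8,9}->{5,6,8,9}
Constraint 2 (X != V) on D(X)={3,4,7} D(V)={3,8}: no change
Constraint 3 (X < V) on D(X)={3,4,7} D(V)={3,8}: V {3,8}->{8}
Constraint 4 (V < X) on D(V)={8} D(X)={3,4,7}: V {8}->{}; X {3,4,7}->{}
So after all 4 constraints: D(U) = {5,6,8,9}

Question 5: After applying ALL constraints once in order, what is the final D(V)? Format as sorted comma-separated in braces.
Answer: {}

Derivation:
Constraint 1 (V < U) on D(V)={3,8,9} D(U)={3,5,6,8,9}: V {3,8,9}->{3,8}; U {3,5,6,8,9}->{5,6,8,9}
Constraint 2 (X != V) on D(X)={3,4,7} D(V)={3,8}: no change
Constraint 3 (X < V) on D(X)={3,4,7} D(V)={3,8}: V {3,8}->{8}
Constraint 4 (V < X) on D(V)={8} D(X)={3,4,7}: V {8}->{}; X {3,4,7}->{}
So after all 4 constraints: D(V) = {}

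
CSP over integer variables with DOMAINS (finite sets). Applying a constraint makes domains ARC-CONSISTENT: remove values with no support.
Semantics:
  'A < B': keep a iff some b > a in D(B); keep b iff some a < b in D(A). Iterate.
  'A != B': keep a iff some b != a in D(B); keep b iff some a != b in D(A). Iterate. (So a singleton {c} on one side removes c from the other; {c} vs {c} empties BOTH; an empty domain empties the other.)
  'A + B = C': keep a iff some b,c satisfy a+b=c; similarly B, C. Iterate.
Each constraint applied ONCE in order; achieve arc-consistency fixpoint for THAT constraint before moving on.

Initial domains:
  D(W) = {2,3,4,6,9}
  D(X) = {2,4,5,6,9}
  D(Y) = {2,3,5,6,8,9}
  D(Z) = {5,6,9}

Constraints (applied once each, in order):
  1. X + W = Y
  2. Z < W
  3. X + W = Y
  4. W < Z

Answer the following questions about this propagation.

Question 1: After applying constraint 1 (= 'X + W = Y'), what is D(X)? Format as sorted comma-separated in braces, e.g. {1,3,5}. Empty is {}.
Constraint 1 (X + W = Y) on D(X)={2,4,5,6,9} D(W)={2,3,4,6,9} D(Y)={2,3,5,6,8,9}: X {2,4,5,6,9}->{2,4,5,6}; W {2,3,4,6,9}->{2,3,4,6}; Y {2,3,5,6,8,9}->{5,6,8,9}
So after constraint 1: D(X) = {2,4,5,6}

Answer: {2,4,5,6}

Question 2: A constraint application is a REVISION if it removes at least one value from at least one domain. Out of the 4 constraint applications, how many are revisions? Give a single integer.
Answer: 4

Derivation:
Constraint 1 (X + W = Y) on D(X)={2,4,5,6,9} D(W)={2,3,4,6,9} D(Y)={2,3,5,6,8,9}: X {2,4,5,6,9}->{2,4,5,6}; W {2,3,4,6,9}->{2,3,4,6}; Y {2,3,5,6,8,9}->{5,6,8,9} => REVISION
Constraint 2 (Z < W) on D(Z)={5,6,9} D(W)={2,3,4,6}: Z {5,6,9}->{5}; W {2,3,4,6}->{6} => REVISION
Constraint 3 (X + W = Y) on D(X)={2,4,5,6} D(W)={6} D(Y)={5,6,8,9}: X {2,4,5,6}->{2}; Y {5,6,8,9}->{8} => REVISION
Constraint 4 (W < Z) on D(W)={6} D(Z)={5}: W {6}->{}; Z {5}->{} => REVISION
Total revisions = 4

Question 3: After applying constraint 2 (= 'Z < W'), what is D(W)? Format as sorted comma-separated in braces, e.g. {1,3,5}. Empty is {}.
Constraint 1 (X + W = Y) on D(X)={2,4,5,6,9} D(W)={2,3,4,6,9} D(Y)={2,3,5,6,8,9}: X {2,4,5,6,9}->{2,4,5,6}; W {2,3,4,6,9}->{2,3,4,6}; Y {2,3,5,6,8,9}->{5,6,8,9}
Constraint 2 (Z < W) on D(Z)={5,6,9} D(W)={2,3,4,6}: Z {5,6,9}->{5}; W {2,3,4,6}->{6}
So after constraint 2: D(W) = {6}

Answer: {6}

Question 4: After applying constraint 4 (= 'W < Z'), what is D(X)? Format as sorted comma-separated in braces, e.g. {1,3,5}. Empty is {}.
Constraint 1 (X + W = Y) on D(X)={2,4,5,6,9} D(W)={2,3,4,6,9} D(Y)={2,3,5,6,8,9}: X {2,4,5,6,9}->{2,4,5,6}; W {2,3,4,6,9}->{2,3,4,6}; Y {2,3,5,6,8,9}->{5,6,8,9}
Constraint 2 (Z < W) on D(Z)={5,6,9} D(W)={2,3,4,6}: Z {5,6,9}->{5}; W {2,3,4,6}->{6}
Constraint 3 (X + W = Y) on D(X)={2,4,5,6} D(W)={6} D(Y)={5,6,8,9}: X {2,4,5,6}->{2}; Y {5,6,8,9}->{8}
Constraint 4 (W < Z) on D(W)={6} D(Z)={5}: W {6}->{}; Z {5}->{}
So after constraint 4: D(X) = {2}

Answer: {2}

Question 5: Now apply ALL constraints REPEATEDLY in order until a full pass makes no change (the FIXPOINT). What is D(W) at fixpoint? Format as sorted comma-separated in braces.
Answer: {}

Derivation:
pass 0 (initial): D(W)={2,3,4,6,9}
pass 1: W {2,3,4,6,9}->{}; X {2,4,5,6,9}->{2}; Y {2,3,5,6,8,9}->{8}; Z {5,6,9}->{}
pass 2: X {2}->{}; Y {8}->{}
pass 3: no change
Fixpoint after 3 passes: D(W) = {}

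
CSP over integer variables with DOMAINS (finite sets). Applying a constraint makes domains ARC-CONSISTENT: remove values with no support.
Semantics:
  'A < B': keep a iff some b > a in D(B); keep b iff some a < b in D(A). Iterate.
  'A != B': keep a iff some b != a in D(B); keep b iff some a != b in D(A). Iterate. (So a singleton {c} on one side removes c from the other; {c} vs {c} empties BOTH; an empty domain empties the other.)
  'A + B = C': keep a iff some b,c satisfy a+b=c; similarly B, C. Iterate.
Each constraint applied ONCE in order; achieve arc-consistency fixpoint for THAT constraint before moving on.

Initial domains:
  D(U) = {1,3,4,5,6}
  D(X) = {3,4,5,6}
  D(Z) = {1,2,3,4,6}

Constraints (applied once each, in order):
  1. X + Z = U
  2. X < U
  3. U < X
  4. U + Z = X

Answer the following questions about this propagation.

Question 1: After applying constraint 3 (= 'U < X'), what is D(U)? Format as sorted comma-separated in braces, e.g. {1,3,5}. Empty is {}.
Answer: {4}

Derivation:
Constraint 1 (X + Z = U) on D(X)={3,4,5,6} D(Z)={1,2,3,4,6} D(U)={1,3,4,5,6}: X {3,4,5,6}->{3,4,5}; Z {1,2,3,4,6}->{1,2,3}; U {1,3,4,5,6}->{4,5,6}
Constraint 2 (X < U) on D(X)={3,4,5} D(U)={4,5,6}: no change
Constraint 3 (U < X) on D(U)={4,5,6} D(X)={3,4,5}: U {4,5,6}->{4}; X {3,4,5}->{5}
So after constraint 3: D(U) = {4}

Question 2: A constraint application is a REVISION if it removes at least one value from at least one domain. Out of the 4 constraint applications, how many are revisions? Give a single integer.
Constraint 1 (X + Z = U) on D(X)={3,4,5,6} D(Z)={1,2,3,4,6} D(U)={1,3,4,5,6}: X {3,4,5,6}->{3,4,5}; Z {1,2,3,4,6}->{1,2,3}; U {1,3,4,5,6}->{4,5,6} => REVISION
Constraint 2 (X < U) on D(X)={3,4,5} D(U)={4,5,6}: no change => not a revision
Constraint 3 (U < X) on D(U)={4,5,6} D(X)={3,4,5}: U {4,5,6}->{4}; X {3,4,5}->{5} => REVISION
Constraint 4 (U + Z = X) on D(U)={4} D(Z)={1,2,3} D(X)={5}: Z {1,2,3}->{1} => REVISION
Total revisions = 3

Answer: 3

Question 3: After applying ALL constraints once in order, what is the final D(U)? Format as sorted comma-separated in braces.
Answer: {4}

Derivation:
Constraint 1 (X + Z = U) on D(X)={3,4,5,6} D(Z)={1,2,3,4,6} D(U)={1,3,4,5,6}: X {3,4,5,6}->{3,4,5}; Z {1,2,3,4,6}->{1,2,3}; U {1,3,4,5,6}->{4,5,6}
Constraint 2 (X < U) on D(X)={3,4,5} D(U)={4,5,6}: no change
Constraint 3 (U < X) on D(U)={4,5,6} D(X)={3,4,5}: U {4,5,6}->{4}; X {3,4,5}->{5}
Constraint 4 (U + Z = X) on D(U)={4} D(Z)={1,2,3} D(X)={5}: Z {1,2,3}->{1}
So after all 4 constraints: D(U) = {4}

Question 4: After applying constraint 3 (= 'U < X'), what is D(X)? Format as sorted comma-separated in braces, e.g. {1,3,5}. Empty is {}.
Constraint 1 (X + Z = U) on D(X)={3,4,5,6} D(Z)={1,2,3,4,6} D(U)={1,3,4,5,6}: X {3,4,5,6}->{3,4,5}; Z {1,2,3,4,6}->{1,2,3}; U {1,3,4,5,6}->{4,5,6}
Constraint 2 (X < U) on D(X)={3,4,5} D(U)={4,5,6}: no change
Constraint 3 (U < X) on D(U)={4,5,6} D(X)={3,4,5}: U {4,5,6}->{4}; X {3,4,5}->{5}
So after constraint 3: D(X) = {5}

Answer: {5}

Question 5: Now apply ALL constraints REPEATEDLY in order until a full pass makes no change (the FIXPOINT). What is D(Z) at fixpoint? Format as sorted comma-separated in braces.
pass 0 (initial): D(Z)={1,2,3,4,6}
pass 1: U {1,3,4,5,6}->{4}; X {3,4,5,6}->{5}; Z {1,2,3,4,6}->{1}
pass 2: U {4}->{}; X {5}->{}; Z {1}->{}
pass 3: no change
Fixpoint after 3 passes: D(Z) = {}

Answer: {}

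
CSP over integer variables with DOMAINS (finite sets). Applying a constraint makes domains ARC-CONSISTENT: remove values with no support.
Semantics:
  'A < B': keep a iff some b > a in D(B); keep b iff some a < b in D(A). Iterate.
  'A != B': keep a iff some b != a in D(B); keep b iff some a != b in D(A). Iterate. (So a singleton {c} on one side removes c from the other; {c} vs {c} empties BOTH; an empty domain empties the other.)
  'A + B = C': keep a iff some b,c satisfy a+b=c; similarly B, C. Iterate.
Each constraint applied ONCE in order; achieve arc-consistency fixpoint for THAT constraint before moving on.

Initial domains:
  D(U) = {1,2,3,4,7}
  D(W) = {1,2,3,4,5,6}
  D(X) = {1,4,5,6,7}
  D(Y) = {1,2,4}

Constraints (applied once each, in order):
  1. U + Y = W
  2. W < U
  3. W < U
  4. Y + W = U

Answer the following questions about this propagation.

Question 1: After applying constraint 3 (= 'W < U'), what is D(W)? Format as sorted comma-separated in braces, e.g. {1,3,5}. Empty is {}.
Answer: {2,3}

Derivation:
Constraint 1 (U + Y = W) on D(U)={1,2,3,4,7} D(Y)={1,2,4} D(W)={1,2,3,4,5,6}: U {1,2,3,4,7}->{1,2,3,4}; W {1,2,3,4,5,6}->{2,3,4,5,6}
Constraint 2 (W < U) on D(W)={2,3,4,5,6} D(U)={1,2,3,4}: W {2,3,4,5,6}->{2,3}; U {1,2,3,4}->{3,4}
Constraint 3 (W < U) on D(W)={2,3} D(U)={3,4}: no change
So after constraint 3: D(W) = {2,3}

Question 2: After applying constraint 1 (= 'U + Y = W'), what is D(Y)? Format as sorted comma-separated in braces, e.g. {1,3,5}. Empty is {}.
Constraint 1 (U + Y = W) on D(U)={1,2,3,4,7} D(Y)={1,2,4} D(W)={1,2,3,4,5,6}: U {1,2,3,4,7}->{1,2,3,4}; W {1,2,3,4,5,6}->{2,3,4,5,6}
So after constraint 1: D(Y) = {1,2,4}

Answer: {1,2,4}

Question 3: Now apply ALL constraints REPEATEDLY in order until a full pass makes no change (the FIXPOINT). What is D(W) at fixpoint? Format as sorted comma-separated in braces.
pass 0 (initial): D(W)={1,2,3,4,5,6}
pass 1: U {1,2,3,4,7}->{3,4}; W {1,2,3,4,5,6}->{2,3}; Y {1,2,4}->{1,2}
pass 2: U {3,4}->{}; W {2,3}->{}; Y {1,2}->{}
pass 3: no change
Fixpoint after 3 passes: D(W) = {}

Answer: {}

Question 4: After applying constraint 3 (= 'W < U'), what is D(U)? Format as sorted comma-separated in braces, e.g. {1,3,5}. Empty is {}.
Answer: {3,4}

Derivation:
Constraint 1 (U + Y = W) on D(U)={1,2,3,4,7} D(Y)={1,2,4} D(W)={1,2,3,4,5,6}: U {1,2,3,4,7}->{1,2,3,4}; W {1,2,3,4,5,6}->{2,3,4,5,6}
Constraint 2 (W < U) on D(W)={2,3,4,5,6} D(U)={1,2,3,4}: W {2,3,4,5,6}->{2,3}; U {1,2,3,4}->{3,4}
Constraint 3 (W < U) on D(W)={2,3} D(U)={3,4}: no change
So after constraint 3: D(U) = {3,4}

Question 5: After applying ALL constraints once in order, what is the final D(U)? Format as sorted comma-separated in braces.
Constraint 1 (U + Y = W) on D(U)={1,2,3,4,7} D(Y)={1,2,4} D(W)={1,2,3,4,5,6}: U {1,2,3,4,7}->{1,2,3,4}; W {1,2,3,4,5,6}->{2,3,4,5,6}
Constraint 2 (W < U) on D(W)={2,3,4,5,6} D(U)={1,2,3,4}: W {2,3,4,5,6}->{2,3}; U {1,2,3,4}->{3,4}
Constraint 3 (W < U) on D(W)={2,3} D(U)={3,4}: no change
Constraint 4 (Y + W = U) on D(Y)={1,2,4} D(W)={2,3} D(U)={3,4}: Y {1,2,4}->{1,2}
So after all 4 constraints: D(U) = {3,4}

Answer: {3,4}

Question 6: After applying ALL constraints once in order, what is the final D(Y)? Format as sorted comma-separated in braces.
Answer: {1,2}

Derivation:
Constraint 1 (U + Y = W) on D(U)={1,2,3,4,7} D(Y)={1,2,4} D(W)={1,2,3,4,5,6}: U {1,2,3,4,7}->{1,2,3,4}; W {1,2,3,4,5,6}->{2,3,4,5,6}
Constraint 2 (W < U) on D(W)={2,3,4,5,6} D(U)={1,2,3,4}: W {2,3,4,5,6}->{2,3}; U {1,2,3,4}->{3,4}
Constraint 3 (W < U) on D(W)={2,3} D(U)={3,4}: no change
Constraint 4 (Y + W = U) on D(Y)={1,2,4} D(W)={2,3} D(U)={3,4}: Y {1,2,4}->{1,2}
So after all 4 constraints: D(Y) = {1,2}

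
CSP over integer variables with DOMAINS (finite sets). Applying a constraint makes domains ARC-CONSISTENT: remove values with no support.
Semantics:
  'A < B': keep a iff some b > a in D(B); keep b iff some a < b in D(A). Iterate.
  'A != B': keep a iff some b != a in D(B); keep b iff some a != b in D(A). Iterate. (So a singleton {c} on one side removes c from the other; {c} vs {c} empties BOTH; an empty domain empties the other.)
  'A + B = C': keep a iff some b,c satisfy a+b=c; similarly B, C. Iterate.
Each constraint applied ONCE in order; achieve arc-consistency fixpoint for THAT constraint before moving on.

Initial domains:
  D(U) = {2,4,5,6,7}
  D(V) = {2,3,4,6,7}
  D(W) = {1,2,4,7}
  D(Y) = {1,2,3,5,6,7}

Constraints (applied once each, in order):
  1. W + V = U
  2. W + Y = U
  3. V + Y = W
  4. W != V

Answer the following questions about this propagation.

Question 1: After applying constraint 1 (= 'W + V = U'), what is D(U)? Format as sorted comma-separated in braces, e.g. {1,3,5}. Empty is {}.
Constraint 1 (W + V = U) on D(W)={1,2,4,7} D(V)={2,3,4,6,7} D(U)={2,4,5,6,7}: W {1,2,4,7}->{1,2,4}; V {2,3,4,6,7}->{2,3,4,6}; U {2,4,5,6,7}->{4,5,6,7}
So after constraint 1: D(U) = {4,5,6,7}

Answer: {4,5,6,7}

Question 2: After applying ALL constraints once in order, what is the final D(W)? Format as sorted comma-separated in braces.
Answer: {4}

Derivation:
Constraint 1 (W + V = U) on D(W)={1,2,4,7} D(V)={2,3,4,6,7} D(U)={2,4,5,6,7}: W {1,2,4,7}->{1,2,4}; V {2,3,4,6,7}->{2,3,4,6}; U {2,4,5,6,7}->{4,5,6,7}
Constraint 2 (W + Y = U) on D(W)={1,2,4} D(Y)={1,2,3,5,6,7} D(U)={4,5,6,7}: Y {1,2,3,5,6,7}->{1,2,3,5,6}
Constraint 3 (V + Y = W) on D(V)={2,3,4,6} D(Y)={1,2,3,5,6} D(W)={1,2,4}: V {2,3,4,6}->{2,3}; Y {1,2,3,5,6}->{1,2}; W {1,2,4}->{4}
Constraint 4 (W != V) on D(W)={4} D(V)={2,3}: no change
So after all 4 constraints: D(W) = {4}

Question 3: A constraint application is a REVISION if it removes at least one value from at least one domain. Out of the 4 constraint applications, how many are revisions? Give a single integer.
Constraint 1 (W + V = U) on D(W)={1,2,4,7} D(V)={2,3,4,6,7} D(U)={2,4,5,6,7}: W {1,2,4,7}->{1,2,4}; V {2,3,4,6,7}->{2,3,4,6}; U {2,4,5,6,7}->{4,5,6,7} => REVISION
Constraint 2 (W + Y = U) on D(W)={1,2,4} D(Y)={1,2,3,5,6,7} D(U)={4,5,6,7}: Y {1,2,3,5,6,7}->{1,2,3,5,6} => REVISION
Constraint 3 (V + Y = W) on D(V)={2,3,4,6} D(Y)={1,2,3,5,6} D(W)={1,2,4}: V {2,3,4,6}->{2,3}; Y {1,2,3,5,6}->{1,2}; W {1,2,4}->{4} => REVISION
Constraint 4 (W != V) on D(W)={4} D(V)={2,3}: no change => not a revision
Total revisions = 3

Answer: 3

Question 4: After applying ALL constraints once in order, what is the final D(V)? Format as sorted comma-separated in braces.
Constraint 1 (W + V = U) on D(W)={1,2,4,7} D(V)={2,3,4,6,7} D(U)={2,4,5,6,7}: W {1,2,4,7}->{1,2,4}; V {2,3,4,6,7}->{2,3,4,6}; U {2,4,5,6,7}->{4,5,6,7}
Constraint 2 (W + Y = U) on D(W)={1,2,4} D(Y)={1,2,3,5,6,7} D(U)={4,5,6,7}: Y {1,2,3,5,6,7}->{1,2,3,5,6}
Constraint 3 (V + Y = W) on D(V)={2,3,4,6} D(Y)={1,2,3,5,6} D(W)={1,2,4}: V {2,3,4,6}->{2,3}; Y {1,2,3,5,6}->{1,2}; W {1,2,4}->{4}
Constraint 4 (W != V) on D(W)={4} D(V)={2,3}: no change
So after all 4 constraints: D(V) = {2,3}

Answer: {2,3}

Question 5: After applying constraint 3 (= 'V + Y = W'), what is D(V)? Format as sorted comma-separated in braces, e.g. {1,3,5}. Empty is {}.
Constraint 1 (W + V = U) on D(W)={1,2,4,7} D(V)={2,3,4,6,7} D(U)={2,4,5,6,7}: W {1,2,4,7}->{1,2,4}; V {2,3,4,6,7}->{2,3,4,6}; U {2,4,5,6,7}->{4,5,6,7}
Constraint 2 (W + Y = U) on D(W)={1,2,4} D(Y)={1,2,3,5,6,7} D(U)={4,5,6,7}: Y {1,2,3,5,6,7}->{1,2,3,5,6}
Constraint 3 (V + Y = W) on D(V)={2,3,4,6} D(Y)={1,2,3,5,6} D(W)={1,2,4}: V {2,3,4,6}->{2,3}; Y {1,2,3,5,6}->{1,2}; W {1,2,4}->{4}
So after constraint 3: D(V) = {2,3}

Answer: {2,3}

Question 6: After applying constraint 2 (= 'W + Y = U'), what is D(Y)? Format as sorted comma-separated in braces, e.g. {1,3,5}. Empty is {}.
Constraint 1 (W + V = U) on D(W)={1,2,4,7} D(V)={2,3,4,6,7} D(U)={2,4,5,6,7}: W {1,2,4,7}->{1,2,4}; V {2,3,4,6,7}->{2,3,4,6}; U {2,4,5,6,7}->{4,5,6,7}
Constraint 2 (W + Y = U) on D(W)={1,2,4} D(Y)={1,2,3,5,6,7} D(U)={4,5,6,7}: Y {1,2,3,5,6,7}->{1,2,3,5,6}
So after constraint 2: D(Y) = {1,2,3,5,6}

Answer: {1,2,3,5,6}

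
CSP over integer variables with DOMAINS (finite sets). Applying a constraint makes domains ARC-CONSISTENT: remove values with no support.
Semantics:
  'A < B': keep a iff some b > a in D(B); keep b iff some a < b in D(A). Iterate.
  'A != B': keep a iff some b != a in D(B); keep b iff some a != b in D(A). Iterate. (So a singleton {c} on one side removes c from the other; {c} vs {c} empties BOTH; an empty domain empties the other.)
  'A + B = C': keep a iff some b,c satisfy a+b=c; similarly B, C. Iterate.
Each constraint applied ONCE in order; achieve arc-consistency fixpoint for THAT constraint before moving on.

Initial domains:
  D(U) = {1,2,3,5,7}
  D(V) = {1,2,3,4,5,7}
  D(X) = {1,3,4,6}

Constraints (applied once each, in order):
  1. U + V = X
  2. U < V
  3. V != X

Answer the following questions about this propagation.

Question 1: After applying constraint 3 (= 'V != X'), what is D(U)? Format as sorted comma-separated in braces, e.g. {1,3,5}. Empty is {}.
Answer: {1,2,3}

Derivation:
Constraint 1 (U + V = X) on D(U)={1,2,3,5,7} D(V)={1,2,3,4,5,7} D(X)={1,3,4,6}: U {1,2,3,5,7}->{1,2,3,5}; V {1,2,3,4,5,7}->{1,2,3,4,5}; X {1,3,4,6}->{3,4,6}
Constraint 2 (U < V) on D(U)={1,2,3,5} D(V)={1,2,3,4,5}: U {1,2,3,5}->{1,2,3}; V {1,2,3,4,5}->{2,3,4,5}
Constraint 3 (V != X) on D(V)={2,3,4,5} D(X)={3,4,6}: no change
So after constraint 3: D(U) = {1,2,3}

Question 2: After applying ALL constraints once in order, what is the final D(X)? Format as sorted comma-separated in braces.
Answer: {3,4,6}

Derivation:
Constraint 1 (U + V = X) on D(U)={1,2,3,5,7} D(V)={1,2,3,4,5,7} D(X)={1,3,4,6}: U {1,2,3,5,7}->{1,2,3,5}; V {1,2,3,4,5,7}->{1,2,3,4,5}; X {1,3,4,6}->{3,4,6}
Constraint 2 (U < V) on D(U)={1,2,3,5} D(V)={1,2,3,4,5}: U {1,2,3,5}->{1,2,3}; V {1,2,3,4,5}->{2,3,4,5}
Constraint 3 (V != X) on D(V)={2,3,4,5} D(X)={3,4,6}: no change
So after all 3 constraints: D(X) = {3,4,6}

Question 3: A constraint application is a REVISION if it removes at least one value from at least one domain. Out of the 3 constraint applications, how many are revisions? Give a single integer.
Constraint 1 (U + V = X) on D(U)={1,2,3,5,7} D(V)={1,2,3,4,5,7} D(X)={1,3,4,6}: U {1,2,3,5,7}->{1,2,3,5}; V {1,2,3,4,5,7}->{1,2,3,4,5}; X {1,3,4,6}->{3,4,6} => REVISION
Constraint 2 (U < V) on D(U)={1,2,3,5} D(V)={1,2,3,4,5}: U {1,2,3,5}->{1,2,3}; V {1,2,3,4,5}->{2,3,4,5} => REVISION
Constraint 3 (V != X) on D(V)={2,3,4,5} D(X)={3,4,6}: no change => not a revision
Total revisions = 2

Answer: 2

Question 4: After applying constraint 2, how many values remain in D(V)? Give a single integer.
Constraint 1 (U + V = X) on D(U)={1,2,3,5,7} D(V)={1,2,3,4,5,7} D(X)={1,3,4,6}: U {1,2,3,5,7}->{1,2,3,5}; V {1,2,3,4,5,7}->{1,2,3,4,5}; X {1,3,4,6}->{3,4,6}
Constraint 2 (U < V) on D(U)={1,2,3,5} D(V)={1,2,3,4,5}: U {1,2,3,5}->{1,2,3}; V {1,2,3,4,5}->{2,3,4,5}
So after constraint 2: D(V)={2,3,4,5}, size = 4

Answer: 4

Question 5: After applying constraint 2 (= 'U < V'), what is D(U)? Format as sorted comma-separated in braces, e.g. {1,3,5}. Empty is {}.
Constraint 1 (U + V = X) on D(U)={1,2,3,5,7} D(V)={1,2,3,4,5,7} D(X)={1,3,4,6}: U {1,2,3,5,7}->{1,2,3,5}; V {1,2,3,4,5,7}->{1,2,3,4,5}; X {1,3,4,6}->{3,4,6}
Constraint 2 (U < V) on D(U)={1,2,3,5} D(V)={1,2,3,4,5}: U {1,2,3,5}->{1,2,3}; V {1,2,3,4,5}->{2,3,4,5}
So after constraint 2: D(U) = {1,2,3}

Answer: {1,2,3}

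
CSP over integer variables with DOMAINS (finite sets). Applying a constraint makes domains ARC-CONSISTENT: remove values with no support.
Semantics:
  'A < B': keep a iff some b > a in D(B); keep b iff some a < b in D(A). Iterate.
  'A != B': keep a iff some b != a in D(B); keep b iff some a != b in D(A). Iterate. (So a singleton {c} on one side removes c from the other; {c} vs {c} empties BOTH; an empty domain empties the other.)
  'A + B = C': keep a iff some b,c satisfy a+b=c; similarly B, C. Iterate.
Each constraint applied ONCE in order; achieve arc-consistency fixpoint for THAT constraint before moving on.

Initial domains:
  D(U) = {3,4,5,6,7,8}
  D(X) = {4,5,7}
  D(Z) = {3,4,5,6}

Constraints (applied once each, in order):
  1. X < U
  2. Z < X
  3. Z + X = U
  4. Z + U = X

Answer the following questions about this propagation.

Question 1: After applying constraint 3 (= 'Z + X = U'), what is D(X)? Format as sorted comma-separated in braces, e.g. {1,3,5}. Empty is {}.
Answer: {4,5}

Derivation:
Constraint 1 (X < U) on D(X)={4,5,7} D(U)={3,4,5,6,7,8}: U {3,4,5,6,7,8}->{5,6,7,8}
Constraint 2 (Z < X) on D(Z)={3,4,5,6} D(X)={4,5,7}: no change
Constraint 3 (Z + X = U) on D(Z)={3,4,5,6} D(X)={4,5,7} D(U)={5,6,7,8}: Z {3,4,5,6}->{3,4}; X {4,5,7}->{4,5}; U {5,6,7,8}->{7,8}
So after constraint 3: D(X) = {4,5}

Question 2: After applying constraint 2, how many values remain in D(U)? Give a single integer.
Answer: 4

Derivation:
Constraint 1 (X < U) on D(X)={4,5,7} D(U)={3,4,5,6,7,8}: U {3,4,5,6,7,8}->{5,6,7,8}
Constraint 2 (Z < X) on D(Z)={3,4,5,6} D(X)={4,5,7}: no change
So after constraint 2: D(U)={5,6,7,8}, size = 4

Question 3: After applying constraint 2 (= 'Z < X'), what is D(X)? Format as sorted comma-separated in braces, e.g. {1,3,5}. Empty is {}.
Constraint 1 (X < U) on D(X)={4,5,7} D(U)={3,4,5,6,7,8}: U {3,4,5,6,7,8}->{5,6,7,8}
Constraint 2 (Z < X) on D(Z)={3,4,5,6} D(X)={4,5,7}: no change
So after constraint 2: D(X) = {4,5,7}

Answer: {4,5,7}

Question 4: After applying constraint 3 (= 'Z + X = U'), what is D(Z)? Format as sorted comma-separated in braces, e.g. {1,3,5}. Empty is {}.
Answer: {3,4}

Derivation:
Constraint 1 (X < U) on D(X)={4,5,7} D(U)={3,4,5,6,7,8}: U {3,4,5,6,7,8}->{5,6,7,8}
Constraint 2 (Z < X) on D(Z)={3,4,5,6} D(X)={4,5,7}: no change
Constraint 3 (Z + X = U) on D(Z)={3,4,5,6} D(X)={4,5,7} D(U)={5,6,7,8}: Z {3,4,5,6}->{3,4}; X {4,5,7}->{4,5}; U {5,6,7,8}->{7,8}
So after constraint 3: D(Z) = {3,4}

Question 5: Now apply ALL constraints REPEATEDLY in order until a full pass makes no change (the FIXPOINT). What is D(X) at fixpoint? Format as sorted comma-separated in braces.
Answer: {}

Derivation:
pass 0 (initial): D(X)={4,5,7}
pass 1: U {3,4,5,6,7,8}->{}; X {4,5,7}->{}; Z {3,4,5,6}->{}
pass 2: no change
Fixpoint after 2 passes: D(X) = {}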